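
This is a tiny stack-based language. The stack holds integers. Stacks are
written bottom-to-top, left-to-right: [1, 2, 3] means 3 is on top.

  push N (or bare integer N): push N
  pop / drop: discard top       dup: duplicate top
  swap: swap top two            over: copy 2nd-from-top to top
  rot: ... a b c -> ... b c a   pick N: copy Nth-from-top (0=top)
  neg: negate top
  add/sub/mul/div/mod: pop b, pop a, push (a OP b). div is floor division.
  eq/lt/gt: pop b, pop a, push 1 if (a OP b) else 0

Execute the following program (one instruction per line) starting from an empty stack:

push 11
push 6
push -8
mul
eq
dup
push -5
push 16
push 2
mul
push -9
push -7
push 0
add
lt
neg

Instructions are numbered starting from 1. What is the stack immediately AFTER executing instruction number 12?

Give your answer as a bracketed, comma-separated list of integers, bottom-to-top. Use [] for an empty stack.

Step 1 ('push 11'): [11]
Step 2 ('push 6'): [11, 6]
Step 3 ('push -8'): [11, 6, -8]
Step 4 ('mul'): [11, -48]
Step 5 ('eq'): [0]
Step 6 ('dup'): [0, 0]
Step 7 ('push -5'): [0, 0, -5]
Step 8 ('push 16'): [0, 0, -5, 16]
Step 9 ('push 2'): [0, 0, -5, 16, 2]
Step 10 ('mul'): [0, 0, -5, 32]
Step 11 ('push -9'): [0, 0, -5, 32, -9]
Step 12 ('push -7'): [0, 0, -5, 32, -9, -7]

Answer: [0, 0, -5, 32, -9, -7]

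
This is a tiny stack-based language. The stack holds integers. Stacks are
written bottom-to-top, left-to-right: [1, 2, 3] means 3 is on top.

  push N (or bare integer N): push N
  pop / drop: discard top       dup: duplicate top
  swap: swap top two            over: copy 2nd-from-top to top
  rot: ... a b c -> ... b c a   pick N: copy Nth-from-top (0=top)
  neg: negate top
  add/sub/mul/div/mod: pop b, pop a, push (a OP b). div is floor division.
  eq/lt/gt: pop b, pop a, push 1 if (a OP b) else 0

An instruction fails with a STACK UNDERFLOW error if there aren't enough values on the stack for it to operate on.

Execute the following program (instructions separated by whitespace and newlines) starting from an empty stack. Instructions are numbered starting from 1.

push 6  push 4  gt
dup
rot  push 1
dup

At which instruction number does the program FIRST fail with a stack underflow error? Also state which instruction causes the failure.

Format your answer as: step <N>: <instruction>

Step 1 ('push 6'): stack = [6], depth = 1
Step 2 ('push 4'): stack = [6, 4], depth = 2
Step 3 ('gt'): stack = [1], depth = 1
Step 4 ('dup'): stack = [1, 1], depth = 2
Step 5 ('rot'): needs 3 value(s) but depth is 2 — STACK UNDERFLOW

Answer: step 5: rot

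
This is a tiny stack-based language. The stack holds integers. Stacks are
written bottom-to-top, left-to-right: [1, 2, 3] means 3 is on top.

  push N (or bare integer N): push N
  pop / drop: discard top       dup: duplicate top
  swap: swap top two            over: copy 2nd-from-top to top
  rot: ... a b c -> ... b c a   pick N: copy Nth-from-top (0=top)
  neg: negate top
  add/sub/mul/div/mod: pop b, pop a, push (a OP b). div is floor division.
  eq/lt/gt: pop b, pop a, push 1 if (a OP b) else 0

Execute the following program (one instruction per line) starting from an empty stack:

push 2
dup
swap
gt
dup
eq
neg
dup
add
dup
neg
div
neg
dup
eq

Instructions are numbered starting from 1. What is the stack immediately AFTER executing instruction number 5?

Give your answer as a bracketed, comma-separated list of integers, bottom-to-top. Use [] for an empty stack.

Step 1 ('push 2'): [2]
Step 2 ('dup'): [2, 2]
Step 3 ('swap'): [2, 2]
Step 4 ('gt'): [0]
Step 5 ('dup'): [0, 0]

Answer: [0, 0]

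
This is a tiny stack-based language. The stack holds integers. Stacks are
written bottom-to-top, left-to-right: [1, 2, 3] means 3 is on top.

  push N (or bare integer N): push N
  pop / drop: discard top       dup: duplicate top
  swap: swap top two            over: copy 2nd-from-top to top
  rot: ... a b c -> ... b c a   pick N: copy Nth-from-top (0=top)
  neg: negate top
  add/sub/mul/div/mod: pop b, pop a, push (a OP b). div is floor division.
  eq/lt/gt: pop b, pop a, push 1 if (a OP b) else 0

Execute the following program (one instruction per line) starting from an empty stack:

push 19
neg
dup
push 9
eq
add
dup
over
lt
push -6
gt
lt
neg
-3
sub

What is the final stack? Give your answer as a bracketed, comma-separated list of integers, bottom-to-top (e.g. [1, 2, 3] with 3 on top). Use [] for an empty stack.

Answer: [2]

Derivation:
After 'push 19': [19]
After 'neg': [-19]
After 'dup': [-19, -19]
After 'push 9': [-19, -19, 9]
After 'eq': [-19, 0]
After 'add': [-19]
After 'dup': [-19, -19]
After 'over': [-19, -19, -19]
After 'lt': [-19, 0]
After 'push -6': [-19, 0, -6]
After 'gt': [-19, 1]
After 'lt': [1]
After 'neg': [-1]
After 'push -3': [-1, -3]
After 'sub': [2]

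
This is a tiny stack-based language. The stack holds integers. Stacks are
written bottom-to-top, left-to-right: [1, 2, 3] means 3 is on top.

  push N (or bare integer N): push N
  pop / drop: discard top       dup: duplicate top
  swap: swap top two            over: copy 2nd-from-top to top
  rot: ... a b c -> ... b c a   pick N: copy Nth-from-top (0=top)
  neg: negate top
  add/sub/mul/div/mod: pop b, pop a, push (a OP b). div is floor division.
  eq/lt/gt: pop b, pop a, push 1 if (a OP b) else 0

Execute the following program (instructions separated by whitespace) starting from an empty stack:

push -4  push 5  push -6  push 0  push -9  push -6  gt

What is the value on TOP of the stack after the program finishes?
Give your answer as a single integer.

After 'push -4': [-4]
After 'push 5': [-4, 5]
After 'push -6': [-4, 5, -6]
After 'push 0': [-4, 5, -6, 0]
After 'push -9': [-4, 5, -6, 0, -9]
After 'push -6': [-4, 5, -6, 0, -9, -6]
After 'gt': [-4, 5, -6, 0, 0]

Answer: 0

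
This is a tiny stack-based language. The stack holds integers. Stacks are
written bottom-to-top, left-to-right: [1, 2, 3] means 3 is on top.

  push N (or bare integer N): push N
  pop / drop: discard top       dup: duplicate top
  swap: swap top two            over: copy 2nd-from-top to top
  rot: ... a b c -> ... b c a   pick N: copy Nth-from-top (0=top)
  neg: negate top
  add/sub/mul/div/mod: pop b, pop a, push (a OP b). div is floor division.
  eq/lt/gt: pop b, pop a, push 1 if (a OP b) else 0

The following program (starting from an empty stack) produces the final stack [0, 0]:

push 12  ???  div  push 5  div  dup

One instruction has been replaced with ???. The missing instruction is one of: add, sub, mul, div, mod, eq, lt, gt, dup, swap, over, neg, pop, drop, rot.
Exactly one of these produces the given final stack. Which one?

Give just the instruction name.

Answer: dup

Derivation:
Stack before ???: [12]
Stack after ???:  [12, 12]
The instruction that transforms [12] -> [12, 12] is: dup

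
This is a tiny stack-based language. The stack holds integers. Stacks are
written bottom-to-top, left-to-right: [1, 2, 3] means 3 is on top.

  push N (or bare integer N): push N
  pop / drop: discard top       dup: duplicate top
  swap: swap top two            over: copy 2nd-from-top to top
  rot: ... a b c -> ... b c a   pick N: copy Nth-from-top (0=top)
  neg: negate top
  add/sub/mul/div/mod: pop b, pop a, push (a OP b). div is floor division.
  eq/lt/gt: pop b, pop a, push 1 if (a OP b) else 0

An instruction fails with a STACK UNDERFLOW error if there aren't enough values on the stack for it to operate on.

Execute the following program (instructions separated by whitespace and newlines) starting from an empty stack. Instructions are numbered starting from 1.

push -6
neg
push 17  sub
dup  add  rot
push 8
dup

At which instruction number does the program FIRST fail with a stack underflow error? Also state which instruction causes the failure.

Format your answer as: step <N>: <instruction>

Answer: step 7: rot

Derivation:
Step 1 ('push -6'): stack = [-6], depth = 1
Step 2 ('neg'): stack = [6], depth = 1
Step 3 ('push 17'): stack = [6, 17], depth = 2
Step 4 ('sub'): stack = [-11], depth = 1
Step 5 ('dup'): stack = [-11, -11], depth = 2
Step 6 ('add'): stack = [-22], depth = 1
Step 7 ('rot'): needs 3 value(s) but depth is 1 — STACK UNDERFLOW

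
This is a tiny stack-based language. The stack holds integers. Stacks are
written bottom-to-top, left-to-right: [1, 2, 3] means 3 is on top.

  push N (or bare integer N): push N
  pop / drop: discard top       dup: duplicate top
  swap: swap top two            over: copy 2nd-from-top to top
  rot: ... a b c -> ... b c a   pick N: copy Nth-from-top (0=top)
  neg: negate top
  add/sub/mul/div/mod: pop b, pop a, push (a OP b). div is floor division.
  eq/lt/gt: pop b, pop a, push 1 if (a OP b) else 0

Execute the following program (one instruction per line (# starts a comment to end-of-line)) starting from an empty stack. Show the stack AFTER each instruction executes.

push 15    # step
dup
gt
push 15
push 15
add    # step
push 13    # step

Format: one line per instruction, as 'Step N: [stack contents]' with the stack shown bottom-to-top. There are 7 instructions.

Step 1: [15]
Step 2: [15, 15]
Step 3: [0]
Step 4: [0, 15]
Step 5: [0, 15, 15]
Step 6: [0, 30]
Step 7: [0, 30, 13]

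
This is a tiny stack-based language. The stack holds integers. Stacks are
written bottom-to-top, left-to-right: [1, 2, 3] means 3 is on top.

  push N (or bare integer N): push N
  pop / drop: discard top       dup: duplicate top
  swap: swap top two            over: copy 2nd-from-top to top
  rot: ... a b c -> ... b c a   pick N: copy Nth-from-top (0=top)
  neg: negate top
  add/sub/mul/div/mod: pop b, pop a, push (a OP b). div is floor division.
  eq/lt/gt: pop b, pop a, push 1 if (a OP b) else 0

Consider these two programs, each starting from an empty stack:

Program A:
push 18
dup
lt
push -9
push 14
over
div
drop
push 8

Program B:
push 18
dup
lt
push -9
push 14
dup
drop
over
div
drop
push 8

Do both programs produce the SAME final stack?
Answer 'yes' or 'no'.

Program A trace:
  After 'push 18': [18]
  After 'dup': [18, 18]
  After 'lt': [0]
  After 'push -9': [0, -9]
  After 'push 14': [0, -9, 14]
  After 'over': [0, -9, 14, -9]
  After 'div': [0, -9, -2]
  After 'drop': [0, -9]
  After 'push 8': [0, -9, 8]
Program A final stack: [0, -9, 8]

Program B trace:
  After 'push 18': [18]
  After 'dup': [18, 18]
  After 'lt': [0]
  After 'push -9': [0, -9]
  After 'push 14': [0, -9, 14]
  After 'dup': [0, -9, 14, 14]
  After 'drop': [0, -9, 14]
  After 'over': [0, -9, 14, -9]
  After 'div': [0, -9, -2]
  After 'drop': [0, -9]
  After 'push 8': [0, -9, 8]
Program B final stack: [0, -9, 8]
Same: yes

Answer: yes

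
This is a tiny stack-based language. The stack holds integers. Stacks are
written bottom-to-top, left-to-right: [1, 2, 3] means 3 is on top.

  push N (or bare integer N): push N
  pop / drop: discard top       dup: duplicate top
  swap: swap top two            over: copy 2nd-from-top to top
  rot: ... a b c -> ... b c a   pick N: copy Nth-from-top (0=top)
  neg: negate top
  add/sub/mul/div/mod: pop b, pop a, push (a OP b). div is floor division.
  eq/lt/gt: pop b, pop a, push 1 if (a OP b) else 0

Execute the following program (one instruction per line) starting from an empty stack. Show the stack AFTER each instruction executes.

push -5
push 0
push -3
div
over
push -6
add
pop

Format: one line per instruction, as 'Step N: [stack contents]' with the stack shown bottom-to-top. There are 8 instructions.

Step 1: [-5]
Step 2: [-5, 0]
Step 3: [-5, 0, -3]
Step 4: [-5, 0]
Step 5: [-5, 0, -5]
Step 6: [-5, 0, -5, -6]
Step 7: [-5, 0, -11]
Step 8: [-5, 0]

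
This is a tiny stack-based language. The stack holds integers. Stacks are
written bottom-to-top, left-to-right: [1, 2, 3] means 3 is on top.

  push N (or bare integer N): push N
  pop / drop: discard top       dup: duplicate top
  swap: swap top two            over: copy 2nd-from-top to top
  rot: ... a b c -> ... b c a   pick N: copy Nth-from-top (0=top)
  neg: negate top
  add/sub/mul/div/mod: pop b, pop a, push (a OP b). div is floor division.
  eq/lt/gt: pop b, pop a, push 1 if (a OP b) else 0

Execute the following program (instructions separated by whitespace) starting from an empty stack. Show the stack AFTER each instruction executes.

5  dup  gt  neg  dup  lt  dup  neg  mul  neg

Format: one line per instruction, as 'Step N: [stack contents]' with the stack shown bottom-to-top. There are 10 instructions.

Step 1: [5]
Step 2: [5, 5]
Step 3: [0]
Step 4: [0]
Step 5: [0, 0]
Step 6: [0]
Step 7: [0, 0]
Step 8: [0, 0]
Step 9: [0]
Step 10: [0]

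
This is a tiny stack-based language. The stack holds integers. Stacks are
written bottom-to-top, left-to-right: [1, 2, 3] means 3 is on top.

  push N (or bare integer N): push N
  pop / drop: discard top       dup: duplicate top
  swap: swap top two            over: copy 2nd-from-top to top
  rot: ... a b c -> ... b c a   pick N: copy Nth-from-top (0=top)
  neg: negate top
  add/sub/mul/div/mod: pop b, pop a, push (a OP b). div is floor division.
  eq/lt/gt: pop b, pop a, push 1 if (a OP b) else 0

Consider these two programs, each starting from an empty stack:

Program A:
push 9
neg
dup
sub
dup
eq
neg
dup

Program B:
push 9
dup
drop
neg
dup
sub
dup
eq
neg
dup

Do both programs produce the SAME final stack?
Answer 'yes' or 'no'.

Answer: yes

Derivation:
Program A trace:
  After 'push 9': [9]
  After 'neg': [-9]
  After 'dup': [-9, -9]
  After 'sub': [0]
  After 'dup': [0, 0]
  After 'eq': [1]
  After 'neg': [-1]
  After 'dup': [-1, -1]
Program A final stack: [-1, -1]

Program B trace:
  After 'push 9': [9]
  After 'dup': [9, 9]
  After 'drop': [9]
  After 'neg': [-9]
  After 'dup': [-9, -9]
  After 'sub': [0]
  After 'dup': [0, 0]
  After 'eq': [1]
  After 'neg': [-1]
  After 'dup': [-1, -1]
Program B final stack: [-1, -1]
Same: yes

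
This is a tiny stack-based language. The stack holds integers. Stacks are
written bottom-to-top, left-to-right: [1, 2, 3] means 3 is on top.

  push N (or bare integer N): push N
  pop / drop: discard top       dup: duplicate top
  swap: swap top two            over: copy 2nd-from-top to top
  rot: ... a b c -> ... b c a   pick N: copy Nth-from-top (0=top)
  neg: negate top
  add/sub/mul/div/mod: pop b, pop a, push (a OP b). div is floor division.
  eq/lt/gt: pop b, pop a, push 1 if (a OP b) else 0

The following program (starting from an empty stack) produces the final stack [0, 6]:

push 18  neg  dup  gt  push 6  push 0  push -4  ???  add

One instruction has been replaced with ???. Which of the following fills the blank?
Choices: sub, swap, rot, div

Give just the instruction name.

Stack before ???: [0, 6, 0, -4]
Stack after ???:  [0, 6, 0]
Checking each choice:
  sub: produces [0, 10]
  swap: produces [0, 6, -4]
  rot: produces [0, 0, 2]
  div: MATCH


Answer: div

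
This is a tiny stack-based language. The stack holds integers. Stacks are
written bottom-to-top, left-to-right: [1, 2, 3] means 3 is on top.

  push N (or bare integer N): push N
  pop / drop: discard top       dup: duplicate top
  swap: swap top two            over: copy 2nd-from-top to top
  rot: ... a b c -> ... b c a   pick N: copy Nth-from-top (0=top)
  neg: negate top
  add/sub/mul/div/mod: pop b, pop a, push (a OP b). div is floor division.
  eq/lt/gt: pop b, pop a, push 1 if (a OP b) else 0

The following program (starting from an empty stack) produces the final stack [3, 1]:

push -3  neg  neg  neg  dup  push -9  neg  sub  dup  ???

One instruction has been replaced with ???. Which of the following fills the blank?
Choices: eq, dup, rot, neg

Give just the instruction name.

Stack before ???: [3, -6, -6]
Stack after ???:  [3, 1]
Checking each choice:
  eq: MATCH
  dup: produces [3, -6, -6, -6]
  rot: produces [-6, -6, 3]
  neg: produces [3, -6, 6]


Answer: eq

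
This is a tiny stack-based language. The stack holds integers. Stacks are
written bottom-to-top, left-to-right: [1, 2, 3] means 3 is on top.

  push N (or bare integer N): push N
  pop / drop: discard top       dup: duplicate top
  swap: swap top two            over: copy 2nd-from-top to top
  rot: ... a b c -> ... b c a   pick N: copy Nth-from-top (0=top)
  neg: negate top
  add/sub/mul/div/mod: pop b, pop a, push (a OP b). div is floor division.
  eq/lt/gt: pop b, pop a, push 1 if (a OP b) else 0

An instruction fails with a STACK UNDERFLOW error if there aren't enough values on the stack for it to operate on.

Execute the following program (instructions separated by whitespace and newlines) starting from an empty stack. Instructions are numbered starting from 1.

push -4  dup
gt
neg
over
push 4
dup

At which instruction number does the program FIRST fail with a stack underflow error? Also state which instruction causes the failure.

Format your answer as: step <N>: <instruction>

Answer: step 5: over

Derivation:
Step 1 ('push -4'): stack = [-4], depth = 1
Step 2 ('dup'): stack = [-4, -4], depth = 2
Step 3 ('gt'): stack = [0], depth = 1
Step 4 ('neg'): stack = [0], depth = 1
Step 5 ('over'): needs 2 value(s) but depth is 1 — STACK UNDERFLOW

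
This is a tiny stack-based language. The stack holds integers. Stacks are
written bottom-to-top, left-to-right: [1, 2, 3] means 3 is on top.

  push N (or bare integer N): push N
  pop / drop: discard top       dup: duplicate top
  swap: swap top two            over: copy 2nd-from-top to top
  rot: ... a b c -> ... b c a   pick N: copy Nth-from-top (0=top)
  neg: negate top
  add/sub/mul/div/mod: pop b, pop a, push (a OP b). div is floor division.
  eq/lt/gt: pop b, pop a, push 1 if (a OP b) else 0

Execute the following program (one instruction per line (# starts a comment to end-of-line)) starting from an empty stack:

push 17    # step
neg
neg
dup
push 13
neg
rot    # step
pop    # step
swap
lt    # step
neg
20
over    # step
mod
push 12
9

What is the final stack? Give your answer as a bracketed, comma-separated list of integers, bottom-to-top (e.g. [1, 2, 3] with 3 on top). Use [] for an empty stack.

After 'push 17': [17]
After 'neg': [-17]
After 'neg': [17]
After 'dup': [17, 17]
After 'push 13': [17, 17, 13]
After 'neg': [17, 17, -13]
After 'rot': [17, -13, 17]
After 'pop': [17, -13]
After 'swap': [-13, 17]
After 'lt': [1]
After 'neg': [-1]
After 'push 20': [-1, 20]
After 'over': [-1, 20, -1]
After 'mod': [-1, 0]
After 'push 12': [-1, 0, 12]
After 'push 9': [-1, 0, 12, 9]

Answer: [-1, 0, 12, 9]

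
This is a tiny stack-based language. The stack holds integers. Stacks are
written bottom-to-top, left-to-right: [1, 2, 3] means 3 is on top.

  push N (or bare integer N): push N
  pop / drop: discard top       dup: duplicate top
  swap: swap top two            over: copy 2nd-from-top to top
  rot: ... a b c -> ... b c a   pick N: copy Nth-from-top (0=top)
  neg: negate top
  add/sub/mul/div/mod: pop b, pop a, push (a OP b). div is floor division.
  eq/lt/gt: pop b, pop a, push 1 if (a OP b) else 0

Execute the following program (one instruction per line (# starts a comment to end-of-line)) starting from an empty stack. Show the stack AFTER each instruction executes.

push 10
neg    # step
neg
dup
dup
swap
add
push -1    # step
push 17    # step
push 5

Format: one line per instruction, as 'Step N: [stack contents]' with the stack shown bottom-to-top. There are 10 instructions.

Step 1: [10]
Step 2: [-10]
Step 3: [10]
Step 4: [10, 10]
Step 5: [10, 10, 10]
Step 6: [10, 10, 10]
Step 7: [10, 20]
Step 8: [10, 20, -1]
Step 9: [10, 20, -1, 17]
Step 10: [10, 20, -1, 17, 5]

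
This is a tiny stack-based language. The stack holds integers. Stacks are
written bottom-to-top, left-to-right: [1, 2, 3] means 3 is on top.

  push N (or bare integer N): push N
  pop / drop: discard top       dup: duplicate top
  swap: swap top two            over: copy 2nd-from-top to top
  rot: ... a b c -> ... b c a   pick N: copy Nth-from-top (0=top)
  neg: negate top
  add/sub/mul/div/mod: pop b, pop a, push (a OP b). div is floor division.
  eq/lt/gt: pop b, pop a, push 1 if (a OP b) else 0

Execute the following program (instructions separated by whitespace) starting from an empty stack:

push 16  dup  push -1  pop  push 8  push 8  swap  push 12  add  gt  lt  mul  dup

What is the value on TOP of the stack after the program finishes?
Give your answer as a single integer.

Answer: 0

Derivation:
After 'push 16': [16]
After 'dup': [16, 16]
After 'push -1': [16, 16, -1]
After 'pop': [16, 16]
After 'push 8': [16, 16, 8]
After 'push 8': [16, 16, 8, 8]
After 'swap': [16, 16, 8, 8]
After 'push 12': [16, 16, 8, 8, 12]
After 'add': [16, 16, 8, 20]
After 'gt': [16, 16, 0]
After 'lt': [16, 0]
After 'mul': [0]
After 'dup': [0, 0]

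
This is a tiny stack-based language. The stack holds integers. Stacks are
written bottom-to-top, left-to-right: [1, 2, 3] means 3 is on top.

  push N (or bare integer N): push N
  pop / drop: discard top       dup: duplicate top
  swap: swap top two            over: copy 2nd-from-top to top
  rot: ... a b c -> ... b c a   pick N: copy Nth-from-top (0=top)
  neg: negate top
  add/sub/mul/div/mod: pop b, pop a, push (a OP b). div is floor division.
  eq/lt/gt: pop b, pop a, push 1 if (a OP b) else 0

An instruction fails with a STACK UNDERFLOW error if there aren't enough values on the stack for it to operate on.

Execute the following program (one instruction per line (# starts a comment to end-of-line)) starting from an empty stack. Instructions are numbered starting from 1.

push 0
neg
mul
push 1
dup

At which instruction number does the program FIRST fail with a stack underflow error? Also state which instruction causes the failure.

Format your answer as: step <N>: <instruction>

Answer: step 3: mul

Derivation:
Step 1 ('push 0'): stack = [0], depth = 1
Step 2 ('neg'): stack = [0], depth = 1
Step 3 ('mul'): needs 2 value(s) but depth is 1 — STACK UNDERFLOW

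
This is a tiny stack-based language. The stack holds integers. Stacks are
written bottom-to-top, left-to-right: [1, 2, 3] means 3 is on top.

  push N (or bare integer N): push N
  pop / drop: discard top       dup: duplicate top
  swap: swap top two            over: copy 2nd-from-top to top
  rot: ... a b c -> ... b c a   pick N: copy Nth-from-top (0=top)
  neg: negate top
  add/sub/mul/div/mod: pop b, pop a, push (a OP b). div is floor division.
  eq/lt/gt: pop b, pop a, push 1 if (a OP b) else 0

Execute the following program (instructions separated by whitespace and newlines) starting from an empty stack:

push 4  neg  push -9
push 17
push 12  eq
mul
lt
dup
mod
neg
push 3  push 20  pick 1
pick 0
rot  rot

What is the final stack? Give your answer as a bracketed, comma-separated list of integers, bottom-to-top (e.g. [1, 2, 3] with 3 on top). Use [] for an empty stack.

After 'push 4': [4]
After 'neg': [-4]
After 'push -9': [-4, -9]
After 'push 17': [-4, -9, 17]
After 'push 12': [-4, -9, 17, 12]
After 'eq': [-4, -9, 0]
After 'mul': [-4, 0]
After 'lt': [1]
After 'dup': [1, 1]
After 'mod': [0]
After 'neg': [0]
After 'push 3': [0, 3]
After 'push 20': [0, 3, 20]
After 'pick 1': [0, 3, 20, 3]
After 'pick 0': [0, 3, 20, 3, 3]
After 'rot': [0, 3, 3, 3, 20]
After 'rot': [0, 3, 3, 20, 3]

Answer: [0, 3, 3, 20, 3]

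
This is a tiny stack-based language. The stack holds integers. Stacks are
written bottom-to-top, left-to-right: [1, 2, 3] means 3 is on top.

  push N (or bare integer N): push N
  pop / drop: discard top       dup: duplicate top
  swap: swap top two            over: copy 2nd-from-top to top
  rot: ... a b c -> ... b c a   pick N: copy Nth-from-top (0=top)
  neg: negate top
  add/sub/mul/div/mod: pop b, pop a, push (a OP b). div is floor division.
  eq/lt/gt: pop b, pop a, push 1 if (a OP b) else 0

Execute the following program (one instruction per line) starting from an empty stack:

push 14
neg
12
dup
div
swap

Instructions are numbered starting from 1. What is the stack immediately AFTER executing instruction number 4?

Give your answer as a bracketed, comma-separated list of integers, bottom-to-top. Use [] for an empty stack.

Step 1 ('push 14'): [14]
Step 2 ('neg'): [-14]
Step 3 ('12'): [-14, 12]
Step 4 ('dup'): [-14, 12, 12]

Answer: [-14, 12, 12]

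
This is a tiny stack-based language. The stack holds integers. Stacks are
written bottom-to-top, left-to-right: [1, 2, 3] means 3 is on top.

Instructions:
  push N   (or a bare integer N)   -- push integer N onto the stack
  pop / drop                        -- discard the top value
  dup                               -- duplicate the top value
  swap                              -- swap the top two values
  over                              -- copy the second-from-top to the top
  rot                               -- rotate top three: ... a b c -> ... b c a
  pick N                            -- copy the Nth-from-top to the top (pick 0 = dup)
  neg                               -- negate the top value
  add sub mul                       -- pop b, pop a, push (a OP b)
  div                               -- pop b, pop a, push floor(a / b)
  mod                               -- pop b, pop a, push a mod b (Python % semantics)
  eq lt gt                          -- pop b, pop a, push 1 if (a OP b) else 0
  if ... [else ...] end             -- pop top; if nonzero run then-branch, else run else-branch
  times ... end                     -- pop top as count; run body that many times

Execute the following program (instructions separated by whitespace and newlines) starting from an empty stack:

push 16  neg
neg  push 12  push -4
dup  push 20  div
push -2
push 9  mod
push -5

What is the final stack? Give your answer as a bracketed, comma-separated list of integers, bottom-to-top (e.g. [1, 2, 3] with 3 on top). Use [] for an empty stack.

After 'push 16': [16]
After 'neg': [-16]
After 'neg': [16]
After 'push 12': [16, 12]
After 'push -4': [16, 12, -4]
After 'dup': [16, 12, -4, -4]
After 'push 20': [16, 12, -4, -4, 20]
After 'div': [16, 12, -4, -1]
After 'push -2': [16, 12, -4, -1, -2]
After 'push 9': [16, 12, -4, -1, -2, 9]
After 'mod': [16, 12, -4, -1, 7]
After 'push -5': [16, 12, -4, -1, 7, -5]

Answer: [16, 12, -4, -1, 7, -5]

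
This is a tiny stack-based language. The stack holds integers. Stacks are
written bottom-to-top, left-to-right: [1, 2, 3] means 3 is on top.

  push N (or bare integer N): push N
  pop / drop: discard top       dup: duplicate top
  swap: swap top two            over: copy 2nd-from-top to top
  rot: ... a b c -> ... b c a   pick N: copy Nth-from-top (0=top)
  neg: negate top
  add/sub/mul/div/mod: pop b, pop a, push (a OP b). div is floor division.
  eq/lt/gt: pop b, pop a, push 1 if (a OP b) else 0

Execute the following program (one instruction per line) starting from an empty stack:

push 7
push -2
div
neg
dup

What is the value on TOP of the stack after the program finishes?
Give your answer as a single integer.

After 'push 7': [7]
After 'push -2': [7, -2]
After 'div': [-4]
After 'neg': [4]
After 'dup': [4, 4]

Answer: 4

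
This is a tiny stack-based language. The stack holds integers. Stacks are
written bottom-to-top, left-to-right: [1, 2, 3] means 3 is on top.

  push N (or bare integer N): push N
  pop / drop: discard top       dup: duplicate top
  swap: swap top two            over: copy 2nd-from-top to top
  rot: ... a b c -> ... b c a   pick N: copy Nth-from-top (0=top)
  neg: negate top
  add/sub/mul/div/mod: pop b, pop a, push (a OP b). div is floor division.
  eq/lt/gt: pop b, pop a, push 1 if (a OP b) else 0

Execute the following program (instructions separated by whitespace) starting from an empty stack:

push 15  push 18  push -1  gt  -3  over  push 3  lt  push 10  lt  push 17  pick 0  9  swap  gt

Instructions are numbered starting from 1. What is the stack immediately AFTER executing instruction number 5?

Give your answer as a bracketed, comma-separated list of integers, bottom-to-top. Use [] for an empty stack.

Answer: [15, 1, -3]

Derivation:
Step 1 ('push 15'): [15]
Step 2 ('push 18'): [15, 18]
Step 3 ('push -1'): [15, 18, -1]
Step 4 ('gt'): [15, 1]
Step 5 ('-3'): [15, 1, -3]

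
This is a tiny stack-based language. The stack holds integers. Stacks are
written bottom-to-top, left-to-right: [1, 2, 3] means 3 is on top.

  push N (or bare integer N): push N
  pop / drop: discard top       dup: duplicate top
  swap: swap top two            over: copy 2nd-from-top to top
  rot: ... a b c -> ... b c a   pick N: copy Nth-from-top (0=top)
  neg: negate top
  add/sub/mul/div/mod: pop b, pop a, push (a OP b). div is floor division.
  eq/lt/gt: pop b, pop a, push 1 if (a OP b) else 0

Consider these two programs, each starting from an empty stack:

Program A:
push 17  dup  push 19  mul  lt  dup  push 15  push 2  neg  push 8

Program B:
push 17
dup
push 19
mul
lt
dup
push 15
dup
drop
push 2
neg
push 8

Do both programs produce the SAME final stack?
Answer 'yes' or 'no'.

Program A trace:
  After 'push 17': [17]
  After 'dup': [17, 17]
  After 'push 19': [17, 17, 19]
  After 'mul': [17, 323]
  After 'lt': [1]
  After 'dup': [1, 1]
  After 'push 15': [1, 1, 15]
  After 'push 2': [1, 1, 15, 2]
  After 'neg': [1, 1, 15, -2]
  After 'push 8': [1, 1, 15, -2, 8]
Program A final stack: [1, 1, 15, -2, 8]

Program B trace:
  After 'push 17': [17]
  After 'dup': [17, 17]
  After 'push 19': [17, 17, 19]
  After 'mul': [17, 323]
  After 'lt': [1]
  After 'dup': [1, 1]
  After 'push 15': [1, 1, 15]
  After 'dup': [1, 1, 15, 15]
  After 'drop': [1, 1, 15]
  After 'push 2': [1, 1, 15, 2]
  After 'neg': [1, 1, 15, -2]
  After 'push 8': [1, 1, 15, -2, 8]
Program B final stack: [1, 1, 15, -2, 8]
Same: yes

Answer: yes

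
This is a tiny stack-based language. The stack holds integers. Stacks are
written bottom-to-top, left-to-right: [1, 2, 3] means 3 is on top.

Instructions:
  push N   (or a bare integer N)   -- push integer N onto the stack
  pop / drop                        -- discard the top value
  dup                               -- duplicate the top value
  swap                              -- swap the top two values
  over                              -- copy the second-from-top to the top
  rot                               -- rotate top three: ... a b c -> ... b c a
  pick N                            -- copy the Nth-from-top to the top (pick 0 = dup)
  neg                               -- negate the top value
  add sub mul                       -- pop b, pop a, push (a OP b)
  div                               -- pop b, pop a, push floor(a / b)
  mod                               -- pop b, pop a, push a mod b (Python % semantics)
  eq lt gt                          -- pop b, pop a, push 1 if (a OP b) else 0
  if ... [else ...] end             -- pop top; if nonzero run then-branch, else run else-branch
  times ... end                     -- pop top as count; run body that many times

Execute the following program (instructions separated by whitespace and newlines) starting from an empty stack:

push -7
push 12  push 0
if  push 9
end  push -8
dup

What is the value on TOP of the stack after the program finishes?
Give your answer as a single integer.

After 'push -7': [-7]
After 'push 12': [-7, 12]
After 'push 0': [-7, 12, 0]
After 'if': [-7, 12]
After 'push -8': [-7, 12, -8]
After 'dup': [-7, 12, -8, -8]

Answer: -8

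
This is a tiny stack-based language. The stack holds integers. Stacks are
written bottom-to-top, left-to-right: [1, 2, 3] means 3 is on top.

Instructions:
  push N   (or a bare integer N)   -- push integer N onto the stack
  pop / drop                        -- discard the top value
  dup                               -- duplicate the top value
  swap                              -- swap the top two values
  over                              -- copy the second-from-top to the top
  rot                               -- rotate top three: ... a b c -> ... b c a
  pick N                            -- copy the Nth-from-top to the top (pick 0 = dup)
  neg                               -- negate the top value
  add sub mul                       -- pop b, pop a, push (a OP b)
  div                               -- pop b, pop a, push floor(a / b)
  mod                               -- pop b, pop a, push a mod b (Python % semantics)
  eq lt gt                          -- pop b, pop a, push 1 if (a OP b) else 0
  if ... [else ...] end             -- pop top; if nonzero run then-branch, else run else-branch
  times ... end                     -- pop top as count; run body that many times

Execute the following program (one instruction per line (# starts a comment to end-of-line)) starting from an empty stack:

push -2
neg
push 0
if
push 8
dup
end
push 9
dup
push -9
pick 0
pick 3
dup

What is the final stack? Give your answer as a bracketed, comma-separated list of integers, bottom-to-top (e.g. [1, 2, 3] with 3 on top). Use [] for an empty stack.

After 'push -2': [-2]
After 'neg': [2]
After 'push 0': [2, 0]
After 'if': [2]
After 'push 9': [2, 9]
After 'dup': [2, 9, 9]
After 'push -9': [2, 9, 9, -9]
After 'pick 0': [2, 9, 9, -9, -9]
After 'pick 3': [2, 9, 9, -9, -9, 9]
After 'dup': [2, 9, 9, -9, -9, 9, 9]

Answer: [2, 9, 9, -9, -9, 9, 9]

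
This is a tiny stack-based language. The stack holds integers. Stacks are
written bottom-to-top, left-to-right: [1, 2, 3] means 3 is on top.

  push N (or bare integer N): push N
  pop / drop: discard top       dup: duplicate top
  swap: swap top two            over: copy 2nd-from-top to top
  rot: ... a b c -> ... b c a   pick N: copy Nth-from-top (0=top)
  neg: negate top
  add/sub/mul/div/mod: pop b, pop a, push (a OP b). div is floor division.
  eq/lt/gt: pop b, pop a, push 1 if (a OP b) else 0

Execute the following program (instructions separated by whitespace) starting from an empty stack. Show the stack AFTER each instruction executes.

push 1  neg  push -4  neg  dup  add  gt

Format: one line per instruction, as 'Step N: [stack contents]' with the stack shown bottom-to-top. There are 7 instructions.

Step 1: [1]
Step 2: [-1]
Step 3: [-1, -4]
Step 4: [-1, 4]
Step 5: [-1, 4, 4]
Step 6: [-1, 8]
Step 7: [0]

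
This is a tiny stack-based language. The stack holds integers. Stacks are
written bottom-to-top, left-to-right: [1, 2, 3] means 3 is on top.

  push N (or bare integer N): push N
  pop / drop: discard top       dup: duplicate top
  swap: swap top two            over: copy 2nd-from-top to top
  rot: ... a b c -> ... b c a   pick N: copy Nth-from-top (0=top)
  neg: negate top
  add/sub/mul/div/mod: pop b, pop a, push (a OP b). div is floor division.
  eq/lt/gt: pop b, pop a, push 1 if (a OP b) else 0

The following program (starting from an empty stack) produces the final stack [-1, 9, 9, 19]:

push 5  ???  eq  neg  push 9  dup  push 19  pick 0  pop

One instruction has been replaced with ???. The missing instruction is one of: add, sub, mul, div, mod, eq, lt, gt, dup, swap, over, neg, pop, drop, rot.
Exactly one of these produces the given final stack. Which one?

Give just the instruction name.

Stack before ???: [5]
Stack after ???:  [5, 5]
The instruction that transforms [5] -> [5, 5] is: dup

Answer: dup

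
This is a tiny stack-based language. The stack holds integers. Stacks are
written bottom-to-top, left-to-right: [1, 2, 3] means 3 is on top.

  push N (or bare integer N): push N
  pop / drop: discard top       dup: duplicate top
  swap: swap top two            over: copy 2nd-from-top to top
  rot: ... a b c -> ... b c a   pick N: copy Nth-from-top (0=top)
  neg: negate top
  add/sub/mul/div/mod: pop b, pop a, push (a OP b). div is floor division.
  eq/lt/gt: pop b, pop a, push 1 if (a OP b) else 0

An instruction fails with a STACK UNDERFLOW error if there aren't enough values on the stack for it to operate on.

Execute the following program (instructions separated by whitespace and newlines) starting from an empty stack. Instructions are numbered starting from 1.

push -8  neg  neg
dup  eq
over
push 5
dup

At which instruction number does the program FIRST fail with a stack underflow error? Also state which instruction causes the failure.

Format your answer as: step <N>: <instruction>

Answer: step 6: over

Derivation:
Step 1 ('push -8'): stack = [-8], depth = 1
Step 2 ('neg'): stack = [8], depth = 1
Step 3 ('neg'): stack = [-8], depth = 1
Step 4 ('dup'): stack = [-8, -8], depth = 2
Step 5 ('eq'): stack = [1], depth = 1
Step 6 ('over'): needs 2 value(s) but depth is 1 — STACK UNDERFLOW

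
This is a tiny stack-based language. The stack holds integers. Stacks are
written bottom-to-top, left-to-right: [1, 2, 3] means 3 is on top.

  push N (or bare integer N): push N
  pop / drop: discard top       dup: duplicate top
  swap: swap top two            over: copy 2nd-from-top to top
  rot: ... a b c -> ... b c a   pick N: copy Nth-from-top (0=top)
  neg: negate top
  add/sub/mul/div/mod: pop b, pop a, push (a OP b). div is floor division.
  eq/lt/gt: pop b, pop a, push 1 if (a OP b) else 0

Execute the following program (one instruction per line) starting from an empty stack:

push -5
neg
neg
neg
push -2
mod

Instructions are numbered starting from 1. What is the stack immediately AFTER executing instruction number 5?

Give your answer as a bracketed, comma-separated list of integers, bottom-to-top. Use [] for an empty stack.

Answer: [5, -2]

Derivation:
Step 1 ('push -5'): [-5]
Step 2 ('neg'): [5]
Step 3 ('neg'): [-5]
Step 4 ('neg'): [5]
Step 5 ('push -2'): [5, -2]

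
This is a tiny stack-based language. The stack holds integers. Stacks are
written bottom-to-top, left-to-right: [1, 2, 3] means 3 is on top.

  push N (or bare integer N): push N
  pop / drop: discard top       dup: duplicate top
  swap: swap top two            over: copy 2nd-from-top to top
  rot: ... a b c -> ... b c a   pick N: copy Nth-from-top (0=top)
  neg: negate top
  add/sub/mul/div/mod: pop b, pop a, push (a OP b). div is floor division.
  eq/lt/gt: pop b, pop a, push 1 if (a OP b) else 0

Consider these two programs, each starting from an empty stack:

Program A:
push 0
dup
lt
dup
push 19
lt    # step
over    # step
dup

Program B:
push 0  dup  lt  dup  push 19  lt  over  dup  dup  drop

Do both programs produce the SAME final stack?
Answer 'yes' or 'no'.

Answer: yes

Derivation:
Program A trace:
  After 'push 0': [0]
  After 'dup': [0, 0]
  After 'lt': [0]
  After 'dup': [0, 0]
  After 'push 19': [0, 0, 19]
  After 'lt': [0, 1]
  After 'over': [0, 1, 0]
  After 'dup': [0, 1, 0, 0]
Program A final stack: [0, 1, 0, 0]

Program B trace:
  After 'push 0': [0]
  After 'dup': [0, 0]
  After 'lt': [0]
  After 'dup': [0, 0]
  After 'push 19': [0, 0, 19]
  After 'lt': [0, 1]
  After 'over': [0, 1, 0]
  After 'dup': [0, 1, 0, 0]
  After 'dup': [0, 1, 0, 0, 0]
  After 'drop': [0, 1, 0, 0]
Program B final stack: [0, 1, 0, 0]
Same: yes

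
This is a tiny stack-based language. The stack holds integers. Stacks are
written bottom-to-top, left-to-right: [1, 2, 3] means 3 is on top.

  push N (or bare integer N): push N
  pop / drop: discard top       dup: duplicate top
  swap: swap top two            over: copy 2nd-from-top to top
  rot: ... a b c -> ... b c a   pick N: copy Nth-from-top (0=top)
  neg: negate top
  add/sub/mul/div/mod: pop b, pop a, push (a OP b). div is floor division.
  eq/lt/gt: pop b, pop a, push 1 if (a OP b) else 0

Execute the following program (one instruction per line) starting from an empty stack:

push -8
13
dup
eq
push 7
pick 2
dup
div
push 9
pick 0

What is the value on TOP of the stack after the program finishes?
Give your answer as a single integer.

After 'push -8': [-8]
After 'push 13': [-8, 13]
After 'dup': [-8, 13, 13]
After 'eq': [-8, 1]
After 'push 7': [-8, 1, 7]
After 'pick 2': [-8, 1, 7, -8]
After 'dup': [-8, 1, 7, -8, -8]
After 'div': [-8, 1, 7, 1]
After 'push 9': [-8, 1, 7, 1, 9]
After 'pick 0': [-8, 1, 7, 1, 9, 9]

Answer: 9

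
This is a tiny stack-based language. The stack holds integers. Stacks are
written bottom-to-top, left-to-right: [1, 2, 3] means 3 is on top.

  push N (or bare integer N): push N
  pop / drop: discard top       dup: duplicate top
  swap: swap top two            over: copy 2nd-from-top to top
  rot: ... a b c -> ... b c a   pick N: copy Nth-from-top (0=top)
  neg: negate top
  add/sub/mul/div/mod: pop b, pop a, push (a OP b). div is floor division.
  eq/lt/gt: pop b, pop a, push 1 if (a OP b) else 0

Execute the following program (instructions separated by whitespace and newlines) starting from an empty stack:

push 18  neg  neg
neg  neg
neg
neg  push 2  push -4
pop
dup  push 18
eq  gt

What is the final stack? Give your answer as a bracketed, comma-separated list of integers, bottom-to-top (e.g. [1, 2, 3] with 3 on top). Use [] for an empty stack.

After 'push 18': [18]
After 'neg': [-18]
After 'neg': [18]
After 'neg': [-18]
After 'neg': [18]
After 'neg': [-18]
After 'neg': [18]
After 'push 2': [18, 2]
After 'push -4': [18, 2, -4]
After 'pop': [18, 2]
After 'dup': [18, 2, 2]
After 'push 18': [18, 2, 2, 18]
After 'eq': [18, 2, 0]
After 'gt': [18, 1]

Answer: [18, 1]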